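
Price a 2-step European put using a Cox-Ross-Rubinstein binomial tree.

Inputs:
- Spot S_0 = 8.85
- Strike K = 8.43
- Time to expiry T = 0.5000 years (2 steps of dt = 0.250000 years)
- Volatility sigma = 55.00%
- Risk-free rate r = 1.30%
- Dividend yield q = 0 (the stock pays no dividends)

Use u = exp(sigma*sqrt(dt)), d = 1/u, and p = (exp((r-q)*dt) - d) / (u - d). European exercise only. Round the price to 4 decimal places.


dt = T/N = 0.250000
u = exp(sigma*sqrt(dt)) = 1.316531; d = 1/u = 0.759572
p = (exp((r-q)*dt) - d) / (u - d) = 0.437525
Discount per step: exp(-r*dt) = 0.996755
Stock lattice S(k, i) with i counting down-moves:
  k=0: S(0,0) = 8.8500
  k=1: S(1,0) = 11.6513; S(1,1) = 6.7222
  k=2: S(2,0) = 15.3393; S(2,1) = 8.8500; S(2,2) = 5.1060
Terminal payoffs V(N, i) = max(K - S_T, 0):
  V(2,0) = 0.000000; V(2,1) = 0.000000; V(2,2) = 3.323994
Backward induction: V(k, i) = exp(-r*dt) * [p * V(k+1, i) + (1-p) * V(k+1, i+1)].
  V(1,0) = exp(-r*dt) * [p*0.000000 + (1-p)*0.000000] = 0.000000
  V(1,1) = exp(-r*dt) * [p*0.000000 + (1-p)*3.323994] = 1.863598
  V(0,0) = exp(-r*dt) * [p*0.000000 + (1-p)*1.863598] = 1.044826

Answer: Price = V(0,0) = 1.0448


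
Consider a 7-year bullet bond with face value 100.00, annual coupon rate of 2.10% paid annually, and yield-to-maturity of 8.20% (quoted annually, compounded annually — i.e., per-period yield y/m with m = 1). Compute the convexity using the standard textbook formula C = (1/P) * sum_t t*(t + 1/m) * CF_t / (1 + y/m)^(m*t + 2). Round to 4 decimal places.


Answer: Convexity = 43.1205

Derivation:
Coupon per period c = face * coupon_rate / m = 2.100000
Periods per year m = 1; per-period yield y/m = 0.082000
Number of cashflows N = 7
Cashflows (t years, CF_t, discount factor 1/(1+y/m)^(m*t), PV):
  t = 1.0000: CF_t = 2.100000, DF = 0.924214, PV = 1.940850
  t = 2.0000: CF_t = 2.100000, DF = 0.854172, PV = 1.793762
  t = 3.0000: CF_t = 2.100000, DF = 0.789438, PV = 1.657821
  t = 4.0000: CF_t = 2.100000, DF = 0.729610, PV = 1.532182
  t = 5.0000: CF_t = 2.100000, DF = 0.674316, PV = 1.416064
  t = 6.0000: CF_t = 2.100000, DF = 0.623213, PV = 1.308747
  t = 7.0000: CF_t = 102.100000, DF = 0.575982, PV = 58.807798
Price P = sum_t PV_t = 68.457224
Convexity numerator sum_t t*(t + 1/m) * CF_t / (1+y/m)^(m*t + 2):
  t = 1.0000: term = 3.315641
  t = 2.0000: term = 9.193090
  t = 3.0000: term = 16.992772
  t = 4.0000: term = 26.174942
  t = 5.0000: term = 36.286888
  t = 6.0000: term = 46.951611
  t = 7.0000: term = 2812.991515
Convexity = (1/P) * sum = 2951.906459 / 68.457224 = 43.120453


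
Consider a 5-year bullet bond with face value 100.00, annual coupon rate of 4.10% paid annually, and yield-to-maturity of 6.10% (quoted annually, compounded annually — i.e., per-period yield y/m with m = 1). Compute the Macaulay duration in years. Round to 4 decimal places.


Answer: Macaulay duration = 4.6017 years

Derivation:
Coupon per period c = face * coupon_rate / m = 4.100000
Periods per year m = 1; per-period yield y/m = 0.061000
Number of cashflows N = 5
Cashflows (t years, CF_t, discount factor 1/(1+y/m)^(m*t), PV):
  t = 1.0000: CF_t = 4.100000, DF = 0.942507, PV = 3.864279
  t = 2.0000: CF_t = 4.100000, DF = 0.888320, PV = 3.642110
  t = 3.0000: CF_t = 4.100000, DF = 0.837247, PV = 3.432715
  t = 4.0000: CF_t = 4.100000, DF = 0.789112, PV = 3.235358
  t = 5.0000: CF_t = 104.100000, DF = 0.743743, PV = 77.423680
Price P = sum_t PV_t = 91.598142
Macaulay numerator sum_t t * PV_t:
  t * PV_t at t = 1.0000: 3.864279
  t * PV_t at t = 2.0000: 7.284221
  t * PV_t at t = 3.0000: 10.298144
  t * PV_t at t = 4.0000: 12.941431
  t * PV_t at t = 5.0000: 387.118400
Macaulay duration D = (sum_t t * PV_t) / P = 421.506475 / 91.598142 = 4.601692


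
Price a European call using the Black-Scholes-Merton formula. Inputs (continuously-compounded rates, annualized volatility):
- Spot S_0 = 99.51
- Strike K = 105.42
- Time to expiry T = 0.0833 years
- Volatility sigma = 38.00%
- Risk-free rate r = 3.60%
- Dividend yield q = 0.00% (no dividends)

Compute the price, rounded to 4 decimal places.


d1 = (ln(S/K) + (r - q + 0.5*sigma^2) * T) / (sigma * sqrt(T)) = -0.44386910
d2 = d1 - sigma * sqrt(T) = -0.55354371
exp(-rT) = 0.99700569; exp(-qT) = 1.00000000
C = S_0 * exp(-qT) * N(d1) - K * exp(-rT) * N(d2)
N(d1) = 0.32856861; N(d2) = 0.28994558
C = 99.5100 * 1.00000000 * 0.32856861 - 105.4200 * 0.99700569 * 0.28994558 = 2.2213

Answer: Price = 2.2213


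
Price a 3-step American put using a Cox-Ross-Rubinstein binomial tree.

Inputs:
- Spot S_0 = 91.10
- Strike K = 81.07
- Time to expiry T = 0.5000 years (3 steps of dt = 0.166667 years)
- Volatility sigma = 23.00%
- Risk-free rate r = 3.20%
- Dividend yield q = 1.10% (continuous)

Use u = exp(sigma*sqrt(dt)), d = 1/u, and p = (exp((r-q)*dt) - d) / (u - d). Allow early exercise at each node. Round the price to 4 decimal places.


Answer: Price = V(0,0) = 1.5616

Derivation:
dt = T/N = 0.166667
u = exp(sigma*sqrt(dt)) = 1.098447; d = 1/u = 0.910376
p = (exp((r-q)*dt) - d) / (u - d) = 0.495186
Discount per step: exp(-r*dt) = 0.994681
Stock lattice S(k, i) with i counting down-moves:
  k=0: S(0,0) = 91.1000
  k=1: S(1,0) = 100.0685; S(1,1) = 82.9353
  k=2: S(2,0) = 109.9199; S(2,1) = 91.1000; S(2,2) = 75.5023
  k=3: S(3,0) = 120.7412; S(3,1) = 100.0685; S(3,2) = 82.9353; S(3,3) = 68.7355
Terminal payoffs V(N, i) = max(K - S_T, 0):
  V(3,0) = 0.000000; V(3,1) = 0.000000; V(3,2) = 0.000000; V(3,3) = 12.334453
Backward induction: V(k, i) = exp(-r*dt) * [p * V(k+1, i) + (1-p) * V(k+1, i+1)]; then take max(V_cont, immediate exercise) for American.
  V(2,0) = exp(-r*dt) * [p*0.000000 + (1-p)*0.000000] = 0.000000; exercise = 0.000000; V(2,0) = max -> 0.000000
  V(2,1) = exp(-r*dt) * [p*0.000000 + (1-p)*0.000000] = 0.000000; exercise = 0.000000; V(2,1) = max -> 0.000000
  V(2,2) = exp(-r*dt) * [p*0.000000 + (1-p)*12.334453] = 6.193489; exercise = 5.567664; V(2,2) = max -> 6.193489
  V(1,0) = exp(-r*dt) * [p*0.000000 + (1-p)*0.000000] = 0.000000; exercise = 0.000000; V(1,0) = max -> 0.000000
  V(1,1) = exp(-r*dt) * [p*0.000000 + (1-p)*6.193489] = 3.109932; exercise = 0.000000; V(1,1) = max -> 3.109932
  V(0,0) = exp(-r*dt) * [p*0.000000 + (1-p)*3.109932] = 1.561588; exercise = 0.000000; V(0,0) = max -> 1.561588


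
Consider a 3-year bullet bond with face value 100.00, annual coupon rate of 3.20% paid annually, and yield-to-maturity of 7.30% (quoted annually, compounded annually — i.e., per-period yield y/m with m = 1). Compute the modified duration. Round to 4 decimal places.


Coupon per period c = face * coupon_rate / m = 3.200000
Periods per year m = 1; per-period yield y/m = 0.073000
Number of cashflows N = 3
Cashflows (t years, CF_t, discount factor 1/(1+y/m)^(m*t), PV):
  t = 1.0000: CF_t = 3.200000, DF = 0.931966, PV = 2.982293
  t = 2.0000: CF_t = 3.200000, DF = 0.868561, PV = 2.779397
  t = 3.0000: CF_t = 103.200000, DF = 0.809470, PV = 83.537319
Price P = sum_t PV_t = 89.299008
First compute Macaulay numerator sum_t t * PV_t:
  t * PV_t at t = 1.0000: 2.982293
  t * PV_t at t = 2.0000: 5.558793
  t * PV_t at t = 3.0000: 250.611956
Macaulay duration D = 259.153042 / 89.299008 = 2.902082
Modified duration = D / (1 + y/m) = 2.902082 / (1 + 0.073000) = 2.704643

Answer: Modified duration = 2.7046


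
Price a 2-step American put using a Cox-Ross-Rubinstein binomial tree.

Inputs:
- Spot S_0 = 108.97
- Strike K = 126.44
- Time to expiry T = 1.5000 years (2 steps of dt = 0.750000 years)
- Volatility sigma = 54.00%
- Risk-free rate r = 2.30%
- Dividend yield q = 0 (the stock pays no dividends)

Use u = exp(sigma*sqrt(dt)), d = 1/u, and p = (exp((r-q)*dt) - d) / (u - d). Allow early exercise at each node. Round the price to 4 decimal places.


dt = T/N = 0.750000
u = exp(sigma*sqrt(dt)) = 1.596245; d = 1/u = 0.626470
p = (exp((r-q)*dt) - d) / (u - d) = 0.403114
Discount per step: exp(-r*dt) = 0.982898
Stock lattice S(k, i) with i counting down-moves:
  k=0: S(0,0) = 108.9700
  k=1: S(1,0) = 173.9428; S(1,1) = 68.2665
  k=2: S(2,0) = 277.6552; S(2,1) = 108.9700; S(2,2) = 42.7669
Terminal payoffs V(N, i) = max(K - S_T, 0):
  V(2,0) = 0.000000; V(2,1) = 17.470000; V(2,2) = 83.673068
Backward induction: V(k, i) = exp(-r*dt) * [p * V(k+1, i) + (1-p) * V(k+1, i+1)]; then take max(V_cont, immediate exercise) for American.
  V(1,0) = exp(-r*dt) * [p*0.000000 + (1-p)*17.470000] = 10.249270; exercise = 0.000000; V(1,0) = max -> 10.249270
  V(1,1) = exp(-r*dt) * [p*17.470000 + (1-p)*83.673068] = 56.011132; exercise = 58.173518; V(1,1) = max -> 58.173518
  V(0,0) = exp(-r*dt) * [p*10.249270 + (1-p)*58.173518] = 38.190104; exercise = 17.470000; V(0,0) = max -> 38.190104

Answer: Price = V(0,0) = 38.1901


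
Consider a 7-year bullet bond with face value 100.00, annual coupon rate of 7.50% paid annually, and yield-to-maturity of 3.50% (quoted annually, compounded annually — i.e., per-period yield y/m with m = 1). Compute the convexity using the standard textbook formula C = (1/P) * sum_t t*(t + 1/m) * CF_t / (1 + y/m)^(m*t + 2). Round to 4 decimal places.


Coupon per period c = face * coupon_rate / m = 7.500000
Periods per year m = 1; per-period yield y/m = 0.035000
Number of cashflows N = 7
Cashflows (t years, CF_t, discount factor 1/(1+y/m)^(m*t), PV):
  t = 1.0000: CF_t = 7.500000, DF = 0.966184, PV = 7.246377
  t = 2.0000: CF_t = 7.500000, DF = 0.933511, PV = 7.001330
  t = 3.0000: CF_t = 7.500000, DF = 0.901943, PV = 6.764570
  t = 4.0000: CF_t = 7.500000, DF = 0.871442, PV = 6.535817
  t = 5.0000: CF_t = 7.500000, DF = 0.841973, PV = 6.314799
  t = 6.0000: CF_t = 7.500000, DF = 0.813501, PV = 6.101255
  t = 7.0000: CF_t = 107.500000, DF = 0.785991, PV = 84.494028
Price P = sum_t PV_t = 124.458176
Convexity numerator sum_t t*(t + 1/m) * CF_t / (1+y/m)^(m*t + 2):
  t = 1.0000: term = 13.529141
  t = 2.0000: term = 39.214900
  t = 3.0000: term = 75.777585
  t = 4.0000: term = 122.025097
  t = 5.0000: term = 176.847966
  t = 6.0000: term = 239.214640
  t = 7.0000: term = 4417.060453
Convexity = (1/P) * sum = 5083.669781 / 124.458176 = 40.846411

Answer: Convexity = 40.8464


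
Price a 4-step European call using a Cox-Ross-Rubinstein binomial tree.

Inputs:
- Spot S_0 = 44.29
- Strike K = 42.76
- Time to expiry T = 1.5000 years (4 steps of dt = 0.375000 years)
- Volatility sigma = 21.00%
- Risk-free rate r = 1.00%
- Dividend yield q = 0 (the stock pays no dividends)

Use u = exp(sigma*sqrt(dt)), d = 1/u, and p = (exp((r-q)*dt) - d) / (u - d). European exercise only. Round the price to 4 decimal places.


Answer: Price = V(0,0) = 5.5610

Derivation:
dt = T/N = 0.375000
u = exp(sigma*sqrt(dt)) = 1.137233; d = 1/u = 0.879327
p = (exp((r-q)*dt) - d) / (u - d) = 0.482462
Discount per step: exp(-r*dt) = 0.996257
Stock lattice S(k, i) with i counting down-moves:
  k=0: S(0,0) = 44.2900
  k=1: S(1,0) = 50.3681; S(1,1) = 38.9454
  k=2: S(2,0) = 57.2802; S(2,1) = 44.2900; S(2,2) = 34.2458
  k=3: S(3,0) = 65.1410; S(3,1) = 50.3681; S(3,2) = 38.9454; S(3,3) = 30.1132
  k=4: S(4,0) = 74.0805; S(4,1) = 57.2802; S(4,2) = 44.2900; S(4,3) = 34.2458; S(4,4) = 26.4794
Terminal payoffs V(N, i) = max(S_T - K, 0):
  V(4,0) = 31.320457; V(4,1) = 14.520219; V(4,2) = 1.530000; V(4,3) = 0.000000; V(4,4) = 0.000000
Backward induction: V(k, i) = exp(-r*dt) * [p * V(k+1, i) + (1-p) * V(k+1, i+1)].
  V(3,0) = exp(-r*dt) * [p*31.320457 + (1-p)*14.520219] = 22.541011
  V(3,1) = exp(-r*dt) * [p*14.520219 + (1-p)*1.530000] = 7.768104
  V(3,2) = exp(-r*dt) * [p*1.530000 + (1-p)*0.000000] = 0.735404
  V(3,3) = exp(-r*dt) * [p*0.000000 + (1-p)*0.000000] = 0.000000
  V(2,0) = exp(-r*dt) * [p*22.541011 + (1-p)*7.768104] = 14.839719
  V(2,1) = exp(-r*dt) * [p*7.768104 + (1-p)*0.735404] = 4.112963
  V(2,2) = exp(-r*dt) * [p*0.735404 + (1-p)*0.000000] = 0.353477
  V(1,0) = exp(-r*dt) * [p*14.839719 + (1-p)*4.112963] = 9.253451
  V(1,1) = exp(-r*dt) * [p*4.112963 + (1-p)*0.353477] = 2.159175
  V(0,0) = exp(-r*dt) * [p*9.253451 + (1-p)*2.159175] = 5.561002


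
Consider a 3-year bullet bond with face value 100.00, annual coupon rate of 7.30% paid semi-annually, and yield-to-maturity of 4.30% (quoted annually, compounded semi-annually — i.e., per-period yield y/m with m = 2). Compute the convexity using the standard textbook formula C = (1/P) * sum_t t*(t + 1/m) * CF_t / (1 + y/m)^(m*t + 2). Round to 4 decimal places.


Coupon per period c = face * coupon_rate / m = 3.650000
Periods per year m = 2; per-period yield y/m = 0.021500
Number of cashflows N = 6
Cashflows (t years, CF_t, discount factor 1/(1+y/m)^(m*t), PV):
  t = 0.5000: CF_t = 3.650000, DF = 0.978953, PV = 3.573177
  t = 1.0000: CF_t = 3.650000, DF = 0.958348, PV = 3.497970
  t = 1.5000: CF_t = 3.650000, DF = 0.938177, PV = 3.424347
  t = 2.0000: CF_t = 3.650000, DF = 0.918431, PV = 3.352273
  t = 2.5000: CF_t = 3.650000, DF = 0.899100, PV = 3.281716
  t = 3.0000: CF_t = 103.650000, DF = 0.880177, PV = 91.230295
Price P = sum_t PV_t = 108.359778
Convexity numerator sum_t t*(t + 1/m) * CF_t / (1+y/m)^(m*t + 2):
  t = 0.5000: term = 1.712173
  t = 1.0000: term = 5.028410
  t = 1.5000: term = 9.845148
  t = 2.0000: term = 16.063221
  t = 2.5000: term = 23.587696
  t = 3.0000: term = 918.018932
Convexity = (1/P) * sum = 974.255581 / 108.359778 = 8.990934

Answer: Convexity = 8.9909


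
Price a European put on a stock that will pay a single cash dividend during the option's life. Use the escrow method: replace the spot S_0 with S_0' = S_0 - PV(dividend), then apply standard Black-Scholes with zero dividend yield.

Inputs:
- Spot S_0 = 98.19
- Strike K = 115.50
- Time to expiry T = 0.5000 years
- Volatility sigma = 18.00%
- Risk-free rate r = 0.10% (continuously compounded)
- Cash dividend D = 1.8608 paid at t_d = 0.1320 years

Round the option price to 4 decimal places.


PV(D) = D * exp(-r * t_d) = 1.8608 * 0.99986801 = 1.86055439
S_0' = S_0 - PV(D) = 98.1900 - 1.86055439 = 96.32944561
d1 = (ln(S_0'/K) + (r + sigma^2/2)*T) / (sigma*sqrt(T)) = -1.35840310
d2 = d1 - sigma*sqrt(T) = -1.48568232
exp(-rT) = 0.99950012
N(-d1) = 0.91283210; N(-d2) = 0.93131842
P = K * exp(-rT) * N(-d2) - S_0' * N(-d1) = 115.5000 * 0.99950012 * 0.93131842 - 96.32944561 * 0.91283210 = 19.5809

Answer: Price = 19.5809


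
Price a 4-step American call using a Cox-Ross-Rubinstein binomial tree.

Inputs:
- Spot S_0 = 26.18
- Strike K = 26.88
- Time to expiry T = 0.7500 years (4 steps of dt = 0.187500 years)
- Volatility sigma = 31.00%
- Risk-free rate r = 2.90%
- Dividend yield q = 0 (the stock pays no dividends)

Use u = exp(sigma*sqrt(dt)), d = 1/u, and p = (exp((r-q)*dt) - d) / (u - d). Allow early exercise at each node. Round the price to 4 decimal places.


dt = T/N = 0.187500
u = exp(sigma*sqrt(dt)) = 1.143660; d = 1/u = 0.874385
p = (exp((r-q)*dt) - d) / (u - d) = 0.486740
Discount per step: exp(-r*dt) = 0.994577
Stock lattice S(k, i) with i counting down-moves:
  k=0: S(0,0) = 26.1800
  k=1: S(1,0) = 29.9410; S(1,1) = 22.8914
  k=2: S(2,0) = 34.2424; S(2,1) = 26.1800; S(2,2) = 20.0159
  k=3: S(3,0) = 39.1616; S(3,1) = 29.9410; S(3,2) = 22.8914; S(3,3) = 17.5016
  k=4: S(4,0) = 44.7876; S(4,1) = 34.2424; S(4,2) = 26.1800; S(4,3) = 20.0159; S(4,4) = 15.3032
Terminal payoffs V(N, i) = max(S_T - K, 0):
  V(4,0) = 17.907609; V(4,1) = 7.362366; V(4,2) = 0.000000; V(4,3) = 0.000000; V(4,4) = 0.000000
Backward induction: V(k, i) = exp(-r*dt) * [p * V(k+1, i) + (1-p) * V(k+1, i+1)]; then take max(V_cont, immediate exercise) for American.
  V(3,0) = exp(-r*dt) * [p*17.907609 + (1-p)*7.362366] = 12.427399; exercise = 12.281635; V(3,0) = max -> 12.427399
  V(3,1) = exp(-r*dt) * [p*7.362366 + (1-p)*0.000000] = 3.564125; exercise = 3.061028; V(3,1) = max -> 3.564125
  V(3,2) = exp(-r*dt) * [p*0.000000 + (1-p)*0.000000] = 0.000000; exercise = 0.000000; V(3,2) = max -> 0.000000
  V(3,3) = exp(-r*dt) * [p*0.000000 + (1-p)*0.000000] = 0.000000; exercise = 0.000000; V(3,3) = max -> 0.000000
  V(2,0) = exp(-r*dt) * [p*12.427399 + (1-p)*3.564125] = 7.835512; exercise = 7.362366; V(2,0) = max -> 7.835512
  V(2,1) = exp(-r*dt) * [p*3.564125 + (1-p)*0.000000] = 1.725394; exercise = 0.000000; V(2,1) = max -> 1.725394
  V(2,2) = exp(-r*dt) * [p*0.000000 + (1-p)*0.000000] = 0.000000; exercise = 0.000000; V(2,2) = max -> 0.000000
  V(1,0) = exp(-r*dt) * [p*7.835512 + (1-p)*1.725394] = 4.673949; exercise = 3.061028; V(1,0) = max -> 4.673949
  V(1,1) = exp(-r*dt) * [p*1.725394 + (1-p)*0.000000] = 0.835264; exercise = 0.000000; V(1,1) = max -> 0.835264
  V(0,0) = exp(-r*dt) * [p*4.673949 + (1-p)*0.835264] = 2.689044; exercise = 0.000000; V(0,0) = max -> 2.689044

Answer: Price = V(0,0) = 2.6890


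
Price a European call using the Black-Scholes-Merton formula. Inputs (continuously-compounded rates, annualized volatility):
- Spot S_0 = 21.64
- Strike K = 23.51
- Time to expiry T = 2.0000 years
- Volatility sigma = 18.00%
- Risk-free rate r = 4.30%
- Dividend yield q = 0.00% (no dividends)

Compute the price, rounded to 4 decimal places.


d1 = (ln(S/K) + (r - q + 0.5*sigma^2) * T) / (sigma * sqrt(T)) = 0.13952628
d2 = d1 - sigma * sqrt(T) = -0.11503216
exp(-rT) = 0.91759423; exp(-qT) = 1.00000000
C = S_0 * exp(-qT) * N(d1) - K * exp(-rT) * N(d2)
N(d1) = 0.55548285; N(d2) = 0.45420981
C = 21.6400 * 1.00000000 * 0.55548285 - 23.5100 * 0.91759423 * 0.45420981 = 2.2221

Answer: Price = 2.2221


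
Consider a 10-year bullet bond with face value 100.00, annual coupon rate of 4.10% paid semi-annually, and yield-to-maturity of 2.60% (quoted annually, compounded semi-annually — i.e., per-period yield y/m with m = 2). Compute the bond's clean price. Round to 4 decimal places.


Coupon per period c = face * coupon_rate / m = 2.050000
Periods per year m = 2; per-period yield y/m = 0.013000
Number of cashflows N = 20
Cashflows (t years, CF_t, discount factor 1/(1+y/m)^(m*t), PV):
  t = 0.5000: CF_t = 2.050000, DF = 0.987167, PV = 2.023692
  t = 1.0000: CF_t = 2.050000, DF = 0.974498, PV = 1.997722
  t = 1.5000: CF_t = 2.050000, DF = 0.961992, PV = 1.972085
  t = 2.0000: CF_t = 2.050000, DF = 0.949647, PV = 1.946776
  t = 2.5000: CF_t = 2.050000, DF = 0.937460, PV = 1.921793
  t = 3.0000: CF_t = 2.050000, DF = 0.925429, PV = 1.897130
  t = 3.5000: CF_t = 2.050000, DF = 0.913553, PV = 1.872784
  t = 4.0000: CF_t = 2.050000, DF = 0.901829, PV = 1.848750
  t = 4.5000: CF_t = 2.050000, DF = 0.890256, PV = 1.825025
  t = 5.0000: CF_t = 2.050000, DF = 0.878831, PV = 1.801604
  t = 5.5000: CF_t = 2.050000, DF = 0.867553, PV = 1.778484
  t = 6.0000: CF_t = 2.050000, DF = 0.856420, PV = 1.755660
  t = 6.5000: CF_t = 2.050000, DF = 0.845429, PV = 1.733130
  t = 7.0000: CF_t = 2.050000, DF = 0.834580, PV = 1.710888
  t = 7.5000: CF_t = 2.050000, DF = 0.823869, PV = 1.688932
  t = 8.0000: CF_t = 2.050000, DF = 0.813296, PV = 1.667258
  t = 8.5000: CF_t = 2.050000, DF = 0.802859, PV = 1.645862
  t = 9.0000: CF_t = 2.050000, DF = 0.792556, PV = 1.624740
  t = 9.5000: CF_t = 2.050000, DF = 0.782385, PV = 1.603889
  t = 10.0000: CF_t = 102.050000, DF = 0.772345, PV = 78.817763
Price P = sum_t PV_t = 113.133968

Answer: Price = 113.1340


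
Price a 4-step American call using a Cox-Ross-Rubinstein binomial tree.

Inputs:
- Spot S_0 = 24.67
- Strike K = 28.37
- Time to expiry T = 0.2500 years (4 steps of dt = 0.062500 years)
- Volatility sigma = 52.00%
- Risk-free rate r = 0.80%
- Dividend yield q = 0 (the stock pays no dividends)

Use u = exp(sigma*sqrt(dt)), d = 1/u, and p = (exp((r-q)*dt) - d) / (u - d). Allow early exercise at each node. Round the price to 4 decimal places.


dt = T/N = 0.062500
u = exp(sigma*sqrt(dt)) = 1.138828; d = 1/u = 0.878095
p = (exp((r-q)*dt) - d) / (u - d) = 0.469464
Discount per step: exp(-r*dt) = 0.999500
Stock lattice S(k, i) with i counting down-moves:
  k=0: S(0,0) = 24.6700
  k=1: S(1,0) = 28.0949; S(1,1) = 21.6626
  k=2: S(2,0) = 31.9953; S(2,1) = 24.6700; S(2,2) = 19.0218
  k=3: S(3,0) = 36.4371; S(3,1) = 28.0949; S(3,2) = 21.6626; S(3,3) = 16.7030
  k=4: S(4,0) = 41.4956; S(4,1) = 31.9953; S(4,2) = 24.6700; S(4,3) = 19.0218; S(4,4) = 14.6668
Terminal payoffs V(N, i) = max(S_T - K, 0):
  V(4,0) = 13.125622; V(4,1) = 3.625265; V(4,2) = 0.000000; V(4,3) = 0.000000; V(4,4) = 0.000000
Backward induction: V(k, i) = exp(-r*dt) * [p * V(k+1, i) + (1-p) * V(k+1, i+1)]; then take max(V_cont, immediate exercise) for American.
  V(3,0) = exp(-r*dt) * [p*13.125622 + (1-p)*3.625265] = 8.081298; exercise = 8.067116; V(3,0) = max -> 8.081298
  V(3,1) = exp(-r*dt) * [p*3.625265 + (1-p)*0.000000] = 1.701080; exercise = 0.000000; V(3,1) = max -> 1.701080
  V(3,2) = exp(-r*dt) * [p*0.000000 + (1-p)*0.000000] = 0.000000; exercise = 0.000000; V(3,2) = max -> 0.000000
  V(3,3) = exp(-r*dt) * [p*0.000000 + (1-p)*0.000000] = 0.000000; exercise = 0.000000; V(3,3) = max -> 0.000000
  V(2,0) = exp(-r*dt) * [p*8.081298 + (1-p)*1.701080] = 4.694014; exercise = 3.625265; V(2,0) = max -> 4.694014
  V(2,1) = exp(-r*dt) * [p*1.701080 + (1-p)*0.000000] = 0.798196; exercise = 0.000000; V(2,1) = max -> 0.798196
  V(2,2) = exp(-r*dt) * [p*0.000000 + (1-p)*0.000000] = 0.000000; exercise = 0.000000; V(2,2) = max -> 0.000000
  V(1,0) = exp(-r*dt) * [p*4.694014 + (1-p)*0.798196] = 2.625829; exercise = 0.000000; V(1,0) = max -> 2.625829
  V(1,1) = exp(-r*dt) * [p*0.798196 + (1-p)*0.000000] = 0.374537; exercise = 0.000000; V(1,1) = max -> 0.374537
  V(0,0) = exp(-r*dt) * [p*2.625829 + (1-p)*0.374537] = 1.430722; exercise = 0.000000; V(0,0) = max -> 1.430722

Answer: Price = V(0,0) = 1.4307


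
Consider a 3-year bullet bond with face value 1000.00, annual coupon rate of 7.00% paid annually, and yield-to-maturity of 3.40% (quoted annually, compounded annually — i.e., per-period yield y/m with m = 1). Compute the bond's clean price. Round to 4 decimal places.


Answer: Price = 1101.0519

Derivation:
Coupon per period c = face * coupon_rate / m = 70.000000
Periods per year m = 1; per-period yield y/m = 0.034000
Number of cashflows N = 3
Cashflows (t years, CF_t, discount factor 1/(1+y/m)^(m*t), PV):
  t = 1.0000: CF_t = 70.000000, DF = 0.967118, PV = 67.698259
  t = 2.0000: CF_t = 70.000000, DF = 0.935317, PV = 65.472204
  t = 3.0000: CF_t = 1070.000000, DF = 0.904562, PV = 967.881439
Price P = sum_t PV_t = 1101.051902


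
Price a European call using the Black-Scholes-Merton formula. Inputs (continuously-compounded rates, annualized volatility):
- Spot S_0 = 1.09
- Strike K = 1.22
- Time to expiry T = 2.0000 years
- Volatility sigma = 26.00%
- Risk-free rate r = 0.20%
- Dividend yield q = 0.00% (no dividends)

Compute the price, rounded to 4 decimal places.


d1 = (ln(S/K) + (r - q + 0.5*sigma^2) * T) / (sigma * sqrt(T)) = -0.11170428
d2 = d1 - sigma * sqrt(T) = -0.47939980
exp(-rT) = 0.99600799; exp(-qT) = 1.00000000
C = S_0 * exp(-qT) * N(d1) - K * exp(-rT) * N(d2)
N(d1) = 0.45552894; N(d2) = 0.31582712
C = 1.0900 * 1.00000000 * 0.45552894 - 1.2200 * 0.99600799 * 0.31582712 = 0.1128

Answer: Price = 0.1128


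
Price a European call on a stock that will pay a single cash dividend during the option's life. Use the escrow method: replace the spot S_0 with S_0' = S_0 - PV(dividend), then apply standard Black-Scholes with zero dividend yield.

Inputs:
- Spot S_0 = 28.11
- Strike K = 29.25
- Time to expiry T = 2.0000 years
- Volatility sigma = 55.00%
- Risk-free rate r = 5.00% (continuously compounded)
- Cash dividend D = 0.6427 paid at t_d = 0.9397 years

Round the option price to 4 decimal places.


PV(D) = D * exp(-r * t_d) = 0.6427 * 0.95410171 = 0.61320117
S_0' = S_0 - PV(D) = 28.1100 - 0.61320117 = 27.49679883
d1 = (ln(S_0'/K) + (r + sigma^2/2)*T) / (sigma*sqrt(T)) = 0.43800768
d2 = d1 - sigma*sqrt(T) = -0.33980978
exp(-rT) = 0.90483742
N(d1) = 0.66930964; N(d2) = 0.36699989
C = S_0' * N(d1) - K * exp(-rT) * N(d2) = 27.49679883 * 0.66930964 - 29.2500 * 0.90483742 * 0.36699989 = 8.6907

Answer: Price = 8.6907


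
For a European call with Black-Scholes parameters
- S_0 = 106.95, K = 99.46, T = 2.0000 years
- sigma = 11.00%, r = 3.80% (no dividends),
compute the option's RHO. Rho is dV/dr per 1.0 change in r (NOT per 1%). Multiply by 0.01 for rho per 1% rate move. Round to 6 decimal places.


d1 = 1.0330565374; d2 = 0.8774930455
phi(d1) = 0.2339748992; exp(-qT) = 1.0000000000; exp(-rT) = 0.9268162066
N(d2) = 0.8098905527
Rho = K*T*exp(-rT)*N(d2) = 99.4600 * 2.0000 * 0.9268162066 * 0.8098905527 = 149.313269

Answer: Rho = 149.313269


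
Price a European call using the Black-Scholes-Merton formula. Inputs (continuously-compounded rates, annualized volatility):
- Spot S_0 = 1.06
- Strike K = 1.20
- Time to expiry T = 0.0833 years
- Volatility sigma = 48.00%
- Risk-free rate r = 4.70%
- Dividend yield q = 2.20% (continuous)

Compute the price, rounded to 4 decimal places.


Answer: Price = 0.0162

Derivation:
d1 = (ln(S/K) + (r - q + 0.5*sigma^2) * T) / (sigma * sqrt(T)) = -0.81115165
d2 = d1 - sigma * sqrt(T) = -0.94968800
exp(-rT) = 0.99609255; exp(-qT) = 0.99816908
C = S_0 * exp(-qT) * N(d1) - K * exp(-rT) * N(d2)
N(d1) = 0.20863929; N(d2) = 0.17113540
C = 1.0600 * 0.99816908 * 0.20863929 - 1.2000 * 0.99609255 * 0.17113540 = 0.0162


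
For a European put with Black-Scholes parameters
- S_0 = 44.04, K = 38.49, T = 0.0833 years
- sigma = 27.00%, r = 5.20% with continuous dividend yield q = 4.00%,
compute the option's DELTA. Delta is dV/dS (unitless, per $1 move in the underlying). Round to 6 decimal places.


Answer: Delta = -0.037386

Derivation:
d1 = 1.7803363430; d2 = 1.7024096467
phi(d1) = 0.0817787965; exp(-qT) = 0.9966735450; exp(-rT) = 0.9956777678
N(-d1) = 0.0375104664
Delta = -exp(-qT) * N(-d1) = -0.9966735450 * 0.0375104664 = -0.037386


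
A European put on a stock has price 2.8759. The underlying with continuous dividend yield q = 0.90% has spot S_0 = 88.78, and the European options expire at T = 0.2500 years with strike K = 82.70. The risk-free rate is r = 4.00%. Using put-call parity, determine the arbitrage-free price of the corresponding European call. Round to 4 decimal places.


Put-call parity: C - P = S_0 * exp(-qT) - K * exp(-rT).
S_0 * exp(-qT) = 88.7800 * 0.99775253 = 88.58046956
K * exp(-rT) = 82.7000 * 0.99004983 = 81.87712125
C = P + S*exp(-qT) - K*exp(-rT)
C = 2.8759 + 88.58046956 - 81.87712125 = 9.5792

Answer: Call price = 9.5792


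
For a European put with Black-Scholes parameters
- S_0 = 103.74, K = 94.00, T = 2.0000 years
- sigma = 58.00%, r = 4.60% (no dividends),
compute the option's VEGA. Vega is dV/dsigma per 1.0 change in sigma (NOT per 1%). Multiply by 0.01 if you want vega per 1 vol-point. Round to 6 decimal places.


Answer: Vega = 47.614171

Derivation:
d1 = 0.6424833009; d2 = -0.1777605653
phi(d1) = 0.3245450482; exp(-qT) = 1.0000000000; exp(-rT) = 0.9121051495
Vega = S * exp(-qT) * phi(d1) * sqrt(T) = 103.7400 * 1.0000000000 * 0.3245450482 * 1.4142135624 = 47.614171


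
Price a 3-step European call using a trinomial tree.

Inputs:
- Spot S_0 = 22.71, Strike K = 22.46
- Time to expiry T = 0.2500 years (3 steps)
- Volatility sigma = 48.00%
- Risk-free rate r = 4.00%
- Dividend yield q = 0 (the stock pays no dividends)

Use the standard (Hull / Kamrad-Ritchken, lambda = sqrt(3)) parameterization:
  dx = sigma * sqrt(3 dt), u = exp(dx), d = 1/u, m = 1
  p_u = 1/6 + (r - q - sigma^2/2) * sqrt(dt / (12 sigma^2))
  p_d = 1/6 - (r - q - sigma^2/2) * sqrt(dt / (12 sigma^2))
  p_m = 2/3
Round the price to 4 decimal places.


Answer: Price = V(0,0) = 2.2334

Derivation:
dt = T/N = 0.083333; dx = sigma*sqrt(3*dt) = 0.240000
u = exp(dx) = 1.271249; d = 1/u = 0.786628
p_u = 0.153611, p_m = 0.666667, p_d = 0.179722
Discount per step: exp(-r*dt) = 0.996672
Stock lattice S(k, j) with j the centered position index:
  k=0: S(0,+0) = 22.7100
  k=1: S(1,-1) = 17.8643; S(1,+0) = 22.7100; S(1,+1) = 28.8701
  k=2: S(2,-2) = 14.0526; S(2,-1) = 17.8643; S(2,+0) = 22.7100; S(2,+1) = 28.8701; S(2,+2) = 36.7010
  k=3: S(3,-3) = 11.0541; S(3,-2) = 14.0526; S(3,-1) = 17.8643; S(3,+0) = 22.7100; S(3,+1) = 28.8701; S(3,+2) = 36.7010; S(3,+3) = 46.6562
Terminal payoffs V(N, j) = max(S_T - K, 0):
  V(3,-3) = 0.000000; V(3,-2) = 0.000000; V(3,-1) = 0.000000; V(3,+0) = 0.250000; V(3,+1) = 6.410068; V(3,+2) = 14.241050; V(3,+3) = 24.196178
Backward induction: V(k, j) = exp(-r*dt) * [p_u * V(k+1, j+1) + p_m * V(k+1, j) + p_d * V(k+1, j-1)]
  V(2,-2) = exp(-r*dt) * [p_u*0.000000 + p_m*0.000000 + p_d*0.000000] = 0.000000
  V(2,-1) = exp(-r*dt) * [p_u*0.250000 + p_m*0.000000 + p_d*0.000000] = 0.038275
  V(2,+0) = exp(-r*dt) * [p_u*6.410068 + p_m*0.250000 + p_d*0.000000] = 1.147493
  V(2,+1) = exp(-r*dt) * [p_u*14.241050 + p_m*6.410068 + p_d*0.250000] = 6.484243
  V(2,+2) = exp(-r*dt) * [p_u*24.196178 + p_m*14.241050 + p_d*6.410068] = 14.315070
  V(1,-1) = exp(-r*dt) * [p_u*1.147493 + p_m*0.038275 + p_d*0.000000] = 0.201113
  V(1,+0) = exp(-r*dt) * [p_u*6.484243 + p_m*1.147493 + p_d*0.038275] = 1.762043
  V(1,+1) = exp(-r*dt) * [p_u*14.315070 + p_m*6.484243 + p_d*1.147493] = 6.705623
  V(0,+0) = exp(-r*dt) * [p_u*6.705623 + p_m*1.762043 + p_d*0.201113] = 2.233440


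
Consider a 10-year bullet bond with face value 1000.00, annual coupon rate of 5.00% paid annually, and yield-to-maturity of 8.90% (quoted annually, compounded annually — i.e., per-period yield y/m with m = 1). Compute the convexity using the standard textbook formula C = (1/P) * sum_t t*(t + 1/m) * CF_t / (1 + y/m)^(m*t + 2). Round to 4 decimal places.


Coupon per period c = face * coupon_rate / m = 50.000000
Periods per year m = 1; per-period yield y/m = 0.089000
Number of cashflows N = 10
Cashflows (t years, CF_t, discount factor 1/(1+y/m)^(m*t), PV):
  t = 1.0000: CF_t = 50.000000, DF = 0.918274, PV = 45.913682
  t = 2.0000: CF_t = 50.000000, DF = 0.843226, PV = 42.161324
  t = 3.0000: CF_t = 50.000000, DF = 0.774313, PV = 38.715633
  t = 4.0000: CF_t = 50.000000, DF = 0.711031, PV = 35.551546
  t = 5.0000: CF_t = 50.000000, DF = 0.652921, PV = 32.646047
  t = 6.0000: CF_t = 50.000000, DF = 0.599560, PV = 29.978005
  t = 7.0000: CF_t = 50.000000, DF = 0.550560, PV = 27.528012
  t = 8.0000: CF_t = 50.000000, DF = 0.505565, PV = 25.278248
  t = 9.0000: CF_t = 50.000000, DF = 0.464247, PV = 23.212349
  t = 10.0000: CF_t = 1050.000000, DF = 0.426306, PV = 447.621050
Price P = sum_t PV_t = 748.605896
Convexity numerator sum_t t*(t + 1/m) * CF_t / (1+y/m)^(m*t + 2):
  t = 1.0000: term = 77.431266
  t = 2.0000: term = 213.309273
  t = 3.0000: term = 391.752568
  t = 4.0000: term = 599.560097
  t = 5.0000: term = 825.840355
  t = 6.0000: term = 1061.686406
  t = 7.0000: term = 1299.891529
  t = 8.0000: term = 1534.700742
  t = 9.0000: term = 1761.594057
  t = 10.0000: term = 41519.051847
Convexity = (1/P) * sum = 49284.818141 / 748.605896 = 65.835466

Answer: Convexity = 65.8355


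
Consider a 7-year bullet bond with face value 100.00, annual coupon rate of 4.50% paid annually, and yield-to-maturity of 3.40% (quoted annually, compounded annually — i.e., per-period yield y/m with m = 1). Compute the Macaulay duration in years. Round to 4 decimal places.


Coupon per period c = face * coupon_rate / m = 4.500000
Periods per year m = 1; per-period yield y/m = 0.034000
Number of cashflows N = 7
Cashflows (t years, CF_t, discount factor 1/(1+y/m)^(m*t), PV):
  t = 1.0000: CF_t = 4.500000, DF = 0.967118, PV = 4.352031
  t = 2.0000: CF_t = 4.500000, DF = 0.935317, PV = 4.208927
  t = 3.0000: CF_t = 4.500000, DF = 0.904562, PV = 4.070529
  t = 4.0000: CF_t = 4.500000, DF = 0.874818, PV = 3.936682
  t = 5.0000: CF_t = 4.500000, DF = 0.846052, PV = 3.807236
  t = 6.0000: CF_t = 4.500000, DF = 0.818233, PV = 3.682047
  t = 7.0000: CF_t = 104.500000, DF = 0.791327, PV = 82.693718
Price P = sum_t PV_t = 106.751171
Macaulay numerator sum_t t * PV_t:
  t * PV_t at t = 1.0000: 4.352031
  t * PV_t at t = 2.0000: 8.417855
  t * PV_t at t = 3.0000: 12.211588
  t * PV_t at t = 4.0000: 15.746729
  t * PV_t at t = 5.0000: 19.036181
  t * PV_t at t = 6.0000: 22.092280
  t * PV_t at t = 7.0000: 578.856027
Macaulay duration D = (sum_t t * PV_t) / P = 660.712690 / 106.751171 = 6.189278

Answer: Macaulay duration = 6.1893 years


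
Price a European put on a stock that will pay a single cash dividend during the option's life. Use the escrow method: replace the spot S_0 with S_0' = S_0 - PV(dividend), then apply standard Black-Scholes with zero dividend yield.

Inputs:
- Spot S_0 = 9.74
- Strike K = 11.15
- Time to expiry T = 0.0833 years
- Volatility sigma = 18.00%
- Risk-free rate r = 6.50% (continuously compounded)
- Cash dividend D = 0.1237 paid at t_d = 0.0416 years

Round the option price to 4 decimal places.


Answer: Price = 1.4737

Derivation:
PV(D) = D * exp(-r * t_d) = 0.1237 * 0.99729965 = 0.12336597
S_0' = S_0 - PV(D) = 9.7400 - 0.12336597 = 9.61663403
d1 = (ln(S_0'/K) + (r + sigma^2/2)*T) / (sigma*sqrt(T)) = -2.71757755
d2 = d1 - sigma*sqrt(T) = -2.76952868
exp(-rT) = 0.99460013
N(-d1) = 0.99671191; N(-d2) = 0.99719313
P = K * exp(-rT) * N(-d2) - S_0' * N(-d1) = 11.1500 * 0.99460013 * 0.99719313 - 9.61663403 * 0.99671191 = 1.4737


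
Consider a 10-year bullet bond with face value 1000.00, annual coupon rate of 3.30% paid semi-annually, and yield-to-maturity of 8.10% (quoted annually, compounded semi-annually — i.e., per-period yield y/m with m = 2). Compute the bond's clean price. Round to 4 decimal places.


Coupon per period c = face * coupon_rate / m = 16.500000
Periods per year m = 2; per-period yield y/m = 0.040500
Number of cashflows N = 20
Cashflows (t years, CF_t, discount factor 1/(1+y/m)^(m*t), PV):
  t = 0.5000: CF_t = 16.500000, DF = 0.961076, PV = 15.857761
  t = 1.0000: CF_t = 16.500000, DF = 0.923668, PV = 15.240520
  t = 1.5000: CF_t = 16.500000, DF = 0.887715, PV = 14.647304
  t = 2.0000: CF_t = 16.500000, DF = 0.853162, PV = 14.077178
  t = 2.5000: CF_t = 16.500000, DF = 0.819954, PV = 13.529244
  t = 3.0000: CF_t = 16.500000, DF = 0.788039, PV = 13.002637
  t = 3.5000: CF_t = 16.500000, DF = 0.757365, PV = 12.496528
  t = 4.0000: CF_t = 16.500000, DF = 0.727886, PV = 12.010118
  t = 4.5000: CF_t = 16.500000, DF = 0.699554, PV = 11.542641
  t = 5.0000: CF_t = 16.500000, DF = 0.672325, PV = 11.093360
  t = 5.5000: CF_t = 16.500000, DF = 0.646156, PV = 10.661566
  t = 6.0000: CF_t = 16.500000, DF = 0.621005, PV = 10.246580
  t = 6.5000: CF_t = 16.500000, DF = 0.596833, PV = 9.847746
  t = 7.0000: CF_t = 16.500000, DF = 0.573602, PV = 9.464436
  t = 7.5000: CF_t = 16.500000, DF = 0.551276, PV = 9.096047
  t = 8.0000: CF_t = 16.500000, DF = 0.529818, PV = 8.741996
  t = 8.5000: CF_t = 16.500000, DF = 0.509196, PV = 8.401726
  t = 9.0000: CF_t = 16.500000, DF = 0.489376, PV = 8.074700
  t = 9.5000: CF_t = 16.500000, DF = 0.470328, PV = 7.760404
  t = 10.0000: CF_t = 1016.500000, DF = 0.452021, PV = 459.479026
Price P = sum_t PV_t = 675.271517

Answer: Price = 675.2715


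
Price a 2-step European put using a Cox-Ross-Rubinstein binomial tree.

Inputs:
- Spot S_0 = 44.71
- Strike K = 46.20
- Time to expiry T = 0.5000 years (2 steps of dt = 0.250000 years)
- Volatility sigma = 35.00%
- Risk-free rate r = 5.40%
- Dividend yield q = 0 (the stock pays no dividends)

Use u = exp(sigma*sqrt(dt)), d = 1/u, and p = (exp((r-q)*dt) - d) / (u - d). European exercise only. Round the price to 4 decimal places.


Answer: Price = V(0,0) = 4.3725

Derivation:
dt = T/N = 0.250000
u = exp(sigma*sqrt(dt)) = 1.191246; d = 1/u = 0.839457
p = (exp((r-q)*dt) - d) / (u - d) = 0.494997
Discount per step: exp(-r*dt) = 0.986591
Stock lattice S(k, i) with i counting down-moves:
  k=0: S(0,0) = 44.7100
  k=1: S(1,0) = 53.2606; S(1,1) = 37.5321
  k=2: S(2,0) = 63.4465; S(2,1) = 44.7100; S(2,2) = 31.5066
Terminal payoffs V(N, i) = max(K - S_T, 0):
  V(2,0) = 0.000000; V(2,1) = 1.490000; V(2,2) = 14.693396
Backward induction: V(k, i) = exp(-r*dt) * [p * V(k+1, i) + (1-p) * V(k+1, i+1)].
  V(1,0) = exp(-r*dt) * [p*0.000000 + (1-p)*1.490000] = 0.742365
  V(1,1) = exp(-r*dt) * [p*1.490000 + (1-p)*14.693396] = 8.048368
  V(0,0) = exp(-r*dt) * [p*0.742365 + (1-p)*8.048368] = 4.372491


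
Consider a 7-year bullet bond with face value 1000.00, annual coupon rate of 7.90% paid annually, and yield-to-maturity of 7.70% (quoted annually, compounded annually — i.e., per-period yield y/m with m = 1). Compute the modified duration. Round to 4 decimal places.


Coupon per period c = face * coupon_rate / m = 79.000000
Periods per year m = 1; per-period yield y/m = 0.077000
Number of cashflows N = 7
Cashflows (t years, CF_t, discount factor 1/(1+y/m)^(m*t), PV):
  t = 1.0000: CF_t = 79.000000, DF = 0.928505, PV = 73.351903
  t = 2.0000: CF_t = 79.000000, DF = 0.862122, PV = 68.107617
  t = 3.0000: CF_t = 79.000000, DF = 0.800484, PV = 63.238270
  t = 4.0000: CF_t = 79.000000, DF = 0.743254, PV = 58.717057
  t = 5.0000: CF_t = 79.000000, DF = 0.690115, PV = 54.519087
  t = 6.0000: CF_t = 79.000000, DF = 0.640775, PV = 50.621251
  t = 7.0000: CF_t = 1079.000000, DF = 0.594963, PV = 641.965252
Price P = sum_t PV_t = 1010.520437
First compute Macaulay numerator sum_t t * PV_t:
  t * PV_t at t = 1.0000: 73.351903
  t * PV_t at t = 2.0000: 136.215234
  t * PV_t at t = 3.0000: 189.714810
  t * PV_t at t = 4.0000: 234.868227
  t * PV_t at t = 5.0000: 272.595435
  t * PV_t at t = 6.0000: 303.727504
  t * PV_t at t = 7.0000: 4493.756766
Macaulay duration D = 5704.229880 / 1010.520437 = 5.644844
Modified duration = D / (1 + y/m) = 5.644844 / (1 + 0.077000) = 5.241266

Answer: Modified duration = 5.2413


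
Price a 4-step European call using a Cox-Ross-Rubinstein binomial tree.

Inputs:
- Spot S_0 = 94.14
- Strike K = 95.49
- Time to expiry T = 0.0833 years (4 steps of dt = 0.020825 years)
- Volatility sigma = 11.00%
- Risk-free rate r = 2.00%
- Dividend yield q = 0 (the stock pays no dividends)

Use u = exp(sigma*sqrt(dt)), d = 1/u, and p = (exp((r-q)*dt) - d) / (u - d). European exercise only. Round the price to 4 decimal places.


dt = T/N = 0.020825
u = exp(sigma*sqrt(dt)) = 1.016001; d = 1/u = 0.984251
p = (exp((r-q)*dt) - d) / (u - d) = 0.509153
Discount per step: exp(-r*dt) = 0.999584
Stock lattice S(k, i) with i counting down-moves:
  k=0: S(0,0) = 94.1400
  k=1: S(1,0) = 95.6463; S(1,1) = 92.6574
  k=2: S(2,0) = 97.1767; S(2,1) = 94.1400; S(2,2) = 91.1982
  k=3: S(3,0) = 98.7316; S(3,1) = 95.6463; S(3,2) = 92.6574; S(3,3) = 89.7619
  k=4: S(4,0) = 100.3114; S(4,1) = 97.1767; S(4,2) = 94.1400; S(4,3) = 91.1982; S(4,4) = 88.3483
Terminal payoffs V(N, i) = max(S_T - K, 0):
  V(4,0) = 4.821351; V(4,1) = 1.686698; V(4,2) = 0.000000; V(4,3) = 0.000000; V(4,4) = 0.000000
Backward induction: V(k, i) = exp(-r*dt) * [p * V(k+1, i) + (1-p) * V(k+1, i+1)].
  V(3,0) = exp(-r*dt) * [p*4.821351 + (1-p)*1.686698] = 3.281348
  V(3,1) = exp(-r*dt) * [p*1.686698 + (1-p)*0.000000] = 0.858429
  V(3,2) = exp(-r*dt) * [p*0.000000 + (1-p)*0.000000] = 0.000000
  V(3,3) = exp(-r*dt) * [p*0.000000 + (1-p)*0.000000] = 0.000000
  V(2,0) = exp(-r*dt) * [p*3.281348 + (1-p)*0.858429] = 2.091194
  V(2,1) = exp(-r*dt) * [p*0.858429 + (1-p)*0.000000] = 0.436890
  V(2,2) = exp(-r*dt) * [p*0.000000 + (1-p)*0.000000] = 0.000000
  V(1,0) = exp(-r*dt) * [p*2.091194 + (1-p)*0.436890] = 1.278651
  V(1,1) = exp(-r*dt) * [p*0.436890 + (1-p)*0.000000] = 0.222351
  V(0,0) = exp(-r*dt) * [p*1.278651 + (1-p)*0.222351] = 0.759852

Answer: Price = V(0,0) = 0.7599


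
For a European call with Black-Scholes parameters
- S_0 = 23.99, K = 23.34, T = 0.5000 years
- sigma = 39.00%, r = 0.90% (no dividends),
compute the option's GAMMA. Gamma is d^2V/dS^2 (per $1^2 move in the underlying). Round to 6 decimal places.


d1 = 0.2538094519; d2 = -0.0219621927
phi(d1) = 0.3862972407; exp(-qT) = 1.0000000000; exp(-rT) = 0.9955101098
Gamma = exp(-qT) * phi(d1) / (S * sigma * sqrt(T)) = 1.0000000000 * 0.3862972407 / (23.9900 * 0.3900 * 0.7071067812) = 0.058390

Answer: Gamma = 0.058390


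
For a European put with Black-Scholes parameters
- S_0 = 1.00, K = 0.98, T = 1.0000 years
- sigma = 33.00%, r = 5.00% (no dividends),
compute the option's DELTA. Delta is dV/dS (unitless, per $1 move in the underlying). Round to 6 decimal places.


d1 = 0.3777354767; d2 = 0.0477354767
phi(d1) = 0.3714724493; exp(-qT) = 1.0000000000; exp(-rT) = 0.9512294245
N(-d1) = 0.3528135552
Delta = -exp(-qT) * N(-d1) = -1.0000000000 * 0.3528135552 = -0.352814

Answer: Delta = -0.352814


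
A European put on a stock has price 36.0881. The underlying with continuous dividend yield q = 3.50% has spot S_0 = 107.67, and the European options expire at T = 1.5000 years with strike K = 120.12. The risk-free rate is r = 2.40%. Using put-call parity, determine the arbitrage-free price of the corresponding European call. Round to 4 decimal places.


Put-call parity: C - P = S_0 * exp(-qT) - K * exp(-rT).
S_0 * exp(-qT) = 107.6700 * 0.94885432 = 102.16314475
K * exp(-rT) = 120.1200 * 0.96464029 = 115.87259205
C = P + S*exp(-qT) - K*exp(-rT)
C = 36.0881 + 102.16314475 - 115.87259205 = 22.3787

Answer: Call price = 22.3787
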